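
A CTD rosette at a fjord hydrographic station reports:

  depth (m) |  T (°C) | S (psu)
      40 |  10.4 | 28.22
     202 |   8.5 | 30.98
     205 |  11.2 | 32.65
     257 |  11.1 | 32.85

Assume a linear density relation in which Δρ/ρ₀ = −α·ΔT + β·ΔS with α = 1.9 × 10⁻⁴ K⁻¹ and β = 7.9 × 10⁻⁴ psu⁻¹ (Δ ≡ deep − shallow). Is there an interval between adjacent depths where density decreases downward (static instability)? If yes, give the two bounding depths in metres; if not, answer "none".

Evaluate Δρ/ρ₀ = −αΔT + βΔS across each adjacent pair:
  40–202 m: −αΔT+βΔS = −(1.9 × 10⁻⁴)(-1.9)+(7.9 × 10⁻⁴)(+2.76) = 2.5 × 10⁻³ → stable
  202–205 m: −αΔT+βΔS = −(1.9 × 10⁻⁴)(+2.7)+(7.9 × 10⁻⁴)(+1.67) = 8.1 × 10⁻⁴ → stable
  205–257 m: −αΔT+βΔS = −(1.9 × 10⁻⁴)(-0.1)+(7.9 × 10⁻⁴)(+0.20) = 1.8 × 10⁻⁴ → stable
Every interval has Δρ > 0: the column is stably stratified throughout.

none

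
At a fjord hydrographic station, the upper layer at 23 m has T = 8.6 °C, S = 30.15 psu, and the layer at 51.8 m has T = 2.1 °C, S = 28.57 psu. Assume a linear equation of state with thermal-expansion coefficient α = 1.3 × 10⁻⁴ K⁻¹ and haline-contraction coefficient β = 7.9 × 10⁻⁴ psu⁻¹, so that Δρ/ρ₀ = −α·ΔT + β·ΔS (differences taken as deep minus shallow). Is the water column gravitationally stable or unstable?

ΔT = 2.1 − 8.6 = -6.5 K and ΔS = 28.57 − 30.15 = -1.58 psu (deep − shallow).
−αΔT = 8.45 × 10⁻⁴; βΔS = -1.2482 × 10⁻³; sum Δρ/ρ₀ = -4.032 × 10⁻⁴.
Δρ/ρ₀ < 0, so Δρ < 0: deeper water is lighter → statically unstable; the column would overturn.

unstable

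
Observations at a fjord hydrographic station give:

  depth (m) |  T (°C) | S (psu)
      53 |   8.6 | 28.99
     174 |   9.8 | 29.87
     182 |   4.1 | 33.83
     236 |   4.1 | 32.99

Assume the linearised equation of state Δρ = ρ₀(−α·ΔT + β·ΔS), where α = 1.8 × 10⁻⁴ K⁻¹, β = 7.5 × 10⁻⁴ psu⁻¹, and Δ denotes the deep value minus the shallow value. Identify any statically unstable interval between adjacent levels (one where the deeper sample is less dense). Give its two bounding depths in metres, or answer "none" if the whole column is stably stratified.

182–236 m

Evaluate Δρ/ρ₀ = −αΔT + βΔS across each adjacent pair:
  53–174 m: −αΔT+βΔS = −(1.8 × 10⁻⁴)(+1.2)+(7.5 × 10⁻⁴)(+0.88) = 4.4 × 10⁻⁴ → stable
  174–182 m: −αΔT+βΔS = −(1.8 × 10⁻⁴)(-5.7)+(7.5 × 10⁻⁴)(+3.96) = 4.0 × 10⁻³ → stable
  182–236 m: −αΔT+βΔS = −(1.8 × 10⁻⁴)(+0.0)+(7.5 × 10⁻⁴)(-0.84) = -6.3 × 10⁻⁴ → UNSTABLE
The 182–236 m interval has Δρ < 0: lighter water underlies denser water.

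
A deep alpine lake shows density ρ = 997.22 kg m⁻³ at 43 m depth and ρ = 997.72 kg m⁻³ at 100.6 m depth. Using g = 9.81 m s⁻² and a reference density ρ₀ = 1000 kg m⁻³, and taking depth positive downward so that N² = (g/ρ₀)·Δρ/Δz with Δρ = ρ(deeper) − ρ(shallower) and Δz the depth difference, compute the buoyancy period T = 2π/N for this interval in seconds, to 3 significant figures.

Δρ = 997.72 − 997.22 = 0.50 kg m⁻³ over Δz = 100.6 − 43 = 57.6 m.
N² = (9.81/1000) × (0.50/57.6) = 8.5156 × 10⁻⁵ s⁻².
N = √(8.5156 × 10⁻⁵) = 9.2280 × 10⁻³ rad s⁻¹, so T = 2π/N = 680.88 s ≈ 681 s.
A positive N² confirms static stability across the interval.

681 s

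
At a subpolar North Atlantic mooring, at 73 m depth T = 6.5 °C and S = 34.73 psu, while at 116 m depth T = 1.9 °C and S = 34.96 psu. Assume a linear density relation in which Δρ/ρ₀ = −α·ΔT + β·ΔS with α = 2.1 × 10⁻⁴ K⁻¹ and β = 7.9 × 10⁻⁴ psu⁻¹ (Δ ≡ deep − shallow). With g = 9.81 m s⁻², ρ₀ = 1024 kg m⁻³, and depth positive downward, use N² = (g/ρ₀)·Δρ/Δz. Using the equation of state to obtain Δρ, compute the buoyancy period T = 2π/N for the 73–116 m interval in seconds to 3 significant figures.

388 s

ΔT = -4.6 K, ΔS = +0.23 psu (deep − shallow).
Δρ/ρ₀ = −αΔT + βΔS = 9.66 × 10⁻⁴ + 1.817 × 10⁻⁴ = 1.1477 × 10⁻³, so Δρ ≈ 1.175 kg m⁻³.
N² = (g/ρ₀)·Δρ/Δz = g·(Δρ/ρ₀)/Δz = 9.81 × 1.1477 × 10⁻³ / 43 = 2.6184 × 10⁻⁴ s⁻².
N = √(2.6184 × 10⁻⁴) = 0.016181 rad s⁻¹ → T = 2π/N = 388.31 s ≈ 388 s.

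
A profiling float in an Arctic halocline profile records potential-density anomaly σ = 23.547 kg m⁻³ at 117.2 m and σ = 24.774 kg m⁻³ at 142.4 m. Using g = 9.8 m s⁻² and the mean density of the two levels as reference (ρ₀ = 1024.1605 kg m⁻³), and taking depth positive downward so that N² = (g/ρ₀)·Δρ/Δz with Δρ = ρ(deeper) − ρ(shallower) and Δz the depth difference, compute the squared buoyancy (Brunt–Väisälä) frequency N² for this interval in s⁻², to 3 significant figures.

Δρ = 1024.774 − 1023.547 = 1.227 kg m⁻³ over Δz = 142.4 − 117.2 = 25.2 m.
N² = (9.8/1024.1605) × (1.227/25.2) = 4.6591 × 10⁻⁴ s⁻² ≈ 4.66 × 10⁻⁴ s⁻².

4.66 × 10⁻⁴ s⁻²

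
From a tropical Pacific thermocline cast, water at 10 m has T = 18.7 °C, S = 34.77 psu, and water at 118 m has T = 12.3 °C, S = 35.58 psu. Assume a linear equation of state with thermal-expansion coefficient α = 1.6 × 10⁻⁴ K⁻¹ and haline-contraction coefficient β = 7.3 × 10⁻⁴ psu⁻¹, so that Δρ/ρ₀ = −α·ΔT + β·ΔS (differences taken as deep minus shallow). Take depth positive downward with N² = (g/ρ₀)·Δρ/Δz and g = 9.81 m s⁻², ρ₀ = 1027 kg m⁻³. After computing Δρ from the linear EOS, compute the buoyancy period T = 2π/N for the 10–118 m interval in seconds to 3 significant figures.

ΔT = -6.4 K, ΔS = +0.81 psu (deep − shallow).
Δρ/ρ₀ = −αΔT + βΔS = 1.024 × 10⁻³ + 5.913 × 10⁻⁴ = 1.6153 × 10⁻³, so Δρ ≈ 1.659 kg m⁻³.
N² = (g/ρ₀)·Δρ/Δz = g·(Δρ/ρ₀)/Δz = 9.81 × 1.6153 × 10⁻³ / 108 = 1.4672 × 10⁻⁴ s⁻².
N = √(1.4672 × 10⁻⁴) = 0.012113 rad s⁻¹ → T = 2π/N = 518.71 s ≈ 519 s.

519 s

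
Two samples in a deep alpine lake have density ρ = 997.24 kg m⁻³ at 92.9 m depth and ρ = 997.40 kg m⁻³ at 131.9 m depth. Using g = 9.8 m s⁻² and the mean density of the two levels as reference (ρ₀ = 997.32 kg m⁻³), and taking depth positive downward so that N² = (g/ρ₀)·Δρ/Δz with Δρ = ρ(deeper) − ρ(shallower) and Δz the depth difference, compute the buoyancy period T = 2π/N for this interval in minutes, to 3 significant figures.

Δρ = 997.40 − 997.24 = 0.16 kg m⁻³ over Δz = 131.9 − 92.9 = 39 m.
N² = (9.8/997.32) × (0.16/39) = 4.0313 × 10⁻⁵ s⁻².
N = √(4.0313 × 10⁻⁵) = 6.3493 × 10⁻³ rad s⁻¹, so T = 2π/N = 989.59 s = 16.493 min ≈ 16.5 min.

16.5 min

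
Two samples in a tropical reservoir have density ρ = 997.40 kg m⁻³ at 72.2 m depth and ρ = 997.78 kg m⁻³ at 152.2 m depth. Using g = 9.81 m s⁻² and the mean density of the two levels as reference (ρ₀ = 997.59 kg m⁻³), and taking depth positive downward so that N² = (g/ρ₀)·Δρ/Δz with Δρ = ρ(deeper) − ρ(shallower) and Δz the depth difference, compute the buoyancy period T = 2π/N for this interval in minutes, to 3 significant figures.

Δρ = 997.78 − 997.40 = 0.38 kg m⁻³ over Δz = 152.2 − 72.2 = 80 m.
N² = (9.81/997.59) × (0.38/80) = 4.6710 × 10⁻⁵ s⁻².
N = √(4.6710 × 10⁻⁵) = 6.8345 × 10⁻³ rad s⁻¹, so T = 2π/N = 919.33 s = 15.322 min ≈ 15.3 min.

15.3 min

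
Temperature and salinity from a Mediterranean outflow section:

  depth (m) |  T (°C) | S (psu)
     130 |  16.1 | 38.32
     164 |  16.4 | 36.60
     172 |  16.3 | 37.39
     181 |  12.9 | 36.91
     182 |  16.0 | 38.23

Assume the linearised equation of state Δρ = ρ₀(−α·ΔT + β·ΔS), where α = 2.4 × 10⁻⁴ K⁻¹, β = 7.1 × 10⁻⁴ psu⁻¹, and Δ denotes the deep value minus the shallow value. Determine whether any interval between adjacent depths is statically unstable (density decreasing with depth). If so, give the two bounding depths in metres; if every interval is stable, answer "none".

Evaluate Δρ/ρ₀ = −αΔT + βΔS across each adjacent pair:
  130–164 m: −αΔT+βΔS = −(2.4 × 10⁻⁴)(+0.3)+(7.1 × 10⁻⁴)(-1.72) = -1.3 × 10⁻³ → UNSTABLE
  164–172 m: −αΔT+βΔS = −(2.4 × 10⁻⁴)(-0.1)+(7.1 × 10⁻⁴)(+0.79) = 5.8 × 10⁻⁴ → stable
  172–181 m: −αΔT+βΔS = −(2.4 × 10⁻⁴)(-3.4)+(7.1 × 10⁻⁴)(-0.48) = 4.8 × 10⁻⁴ → stable
  181–182 m: −αΔT+βΔS = −(2.4 × 10⁻⁴)(+3.1)+(7.1 × 10⁻⁴)(+1.32) = 1.9 × 10⁻⁴ → stable
The 130–164 m interval has Δρ < 0: lighter water underlies denser water.

130–164 m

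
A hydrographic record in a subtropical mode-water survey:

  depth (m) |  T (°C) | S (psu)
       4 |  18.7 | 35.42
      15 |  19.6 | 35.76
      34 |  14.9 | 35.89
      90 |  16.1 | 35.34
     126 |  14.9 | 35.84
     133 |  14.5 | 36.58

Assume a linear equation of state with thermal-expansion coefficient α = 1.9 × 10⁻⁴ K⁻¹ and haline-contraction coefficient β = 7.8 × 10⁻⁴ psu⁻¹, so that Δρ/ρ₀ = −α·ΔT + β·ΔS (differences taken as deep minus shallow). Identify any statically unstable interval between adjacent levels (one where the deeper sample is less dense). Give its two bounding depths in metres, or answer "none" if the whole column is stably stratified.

34–90 m

Evaluate Δρ/ρ₀ = −αΔT + βΔS across each adjacent pair:
  4–15 m: −αΔT+βΔS = −(1.9 × 10⁻⁴)(+0.9)+(7.8 × 10⁻⁴)(+0.34) = 9.4 × 10⁻⁵ → stable
  15–34 m: −αΔT+βΔS = −(1.9 × 10⁻⁴)(-4.7)+(7.8 × 10⁻⁴)(+0.13) = 9.9 × 10⁻⁴ → stable
  34–90 m: −αΔT+βΔS = −(1.9 × 10⁻⁴)(+1.2)+(7.8 × 10⁻⁴)(-0.55) = -6.6 × 10⁻⁴ → UNSTABLE
  90–126 m: −αΔT+βΔS = −(1.9 × 10⁻⁴)(-1.2)+(7.8 × 10⁻⁴)(+0.50) = 6.2 × 10⁻⁴ → stable
  126–133 m: −αΔT+βΔS = −(1.9 × 10⁻⁴)(-0.4)+(7.8 × 10⁻⁴)(+0.74) = 6.5 × 10⁻⁴ → stable
The 34–90 m interval has Δρ < 0: lighter water underlies denser water.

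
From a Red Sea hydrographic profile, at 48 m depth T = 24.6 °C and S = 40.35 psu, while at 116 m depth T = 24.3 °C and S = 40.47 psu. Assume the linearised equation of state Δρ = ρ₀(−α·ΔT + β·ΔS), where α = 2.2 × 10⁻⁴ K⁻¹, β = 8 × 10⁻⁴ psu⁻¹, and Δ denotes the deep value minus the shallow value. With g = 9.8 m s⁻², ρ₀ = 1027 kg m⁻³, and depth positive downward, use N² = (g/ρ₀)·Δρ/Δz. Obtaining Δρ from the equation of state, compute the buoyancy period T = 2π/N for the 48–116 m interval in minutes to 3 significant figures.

ΔT = -0.3 K, ΔS = +0.12 psu (deep − shallow).
Δρ/ρ₀ = −αΔT + βΔS = 6.60 × 10⁻⁵ + 9.60 × 10⁻⁵ = 1.62 × 10⁻⁴, so Δρ ≈ 0.1664 kg m⁻³.
N² = (g/ρ₀)·Δρ/Δz = g·(Δρ/ρ₀)/Δz = 9.8 × 1.62 × 10⁻⁴ / 68 = 2.3347 × 10⁻⁵ s⁻².
N = √(2.3347 × 10⁻⁵) = 4.8319 × 10⁻³ rad s⁻¹ → T = 2π/N = 1.3004 × 10³ s = 21.673 min ≈ 21.7 min.

21.7 min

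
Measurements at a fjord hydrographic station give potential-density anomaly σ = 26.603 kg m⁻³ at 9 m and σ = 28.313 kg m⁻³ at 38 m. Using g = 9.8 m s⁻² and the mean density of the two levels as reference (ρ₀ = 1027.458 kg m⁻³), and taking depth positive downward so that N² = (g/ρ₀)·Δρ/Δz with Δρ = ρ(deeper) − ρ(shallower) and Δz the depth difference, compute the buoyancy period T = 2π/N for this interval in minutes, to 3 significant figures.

Δρ = 1028.313 − 1026.603 = 1.710 kg m⁻³ over Δz = 38 − 9 = 29 m.
N² = (9.8/1027.458) × (1.710/29) = 5.6242 × 10⁻⁴ s⁻².
N = √(5.6242 × 10⁻⁴) = 0.023715 rad s⁻¹, so T = 2π/N = 264.95 s = 4.4158 min ≈ 4.42 min.

4.42 min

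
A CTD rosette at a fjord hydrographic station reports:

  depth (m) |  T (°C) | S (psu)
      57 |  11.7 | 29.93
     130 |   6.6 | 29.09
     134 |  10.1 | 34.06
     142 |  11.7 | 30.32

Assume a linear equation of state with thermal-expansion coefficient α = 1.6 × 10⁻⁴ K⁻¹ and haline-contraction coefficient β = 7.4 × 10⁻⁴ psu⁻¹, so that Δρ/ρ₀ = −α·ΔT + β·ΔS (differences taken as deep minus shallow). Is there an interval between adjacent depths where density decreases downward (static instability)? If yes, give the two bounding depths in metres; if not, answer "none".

134–142 m

Evaluate Δρ/ρ₀ = −αΔT + βΔS across each adjacent pair:
  57–130 m: −αΔT+βΔS = −(1.6 × 10⁻⁴)(-5.1)+(7.4 × 10⁻⁴)(-0.84) = 1.9 × 10⁻⁴ → stable
  130–134 m: −αΔT+βΔS = −(1.6 × 10⁻⁴)(+3.5)+(7.4 × 10⁻⁴)(+4.97) = 3.1 × 10⁻³ → stable
  134–142 m: −αΔT+βΔS = −(1.6 × 10⁻⁴)(+1.6)+(7.4 × 10⁻⁴)(-3.74) = -3.0 × 10⁻³ → UNSTABLE
The 134–142 m interval has Δρ < 0: lighter water underlies denser water.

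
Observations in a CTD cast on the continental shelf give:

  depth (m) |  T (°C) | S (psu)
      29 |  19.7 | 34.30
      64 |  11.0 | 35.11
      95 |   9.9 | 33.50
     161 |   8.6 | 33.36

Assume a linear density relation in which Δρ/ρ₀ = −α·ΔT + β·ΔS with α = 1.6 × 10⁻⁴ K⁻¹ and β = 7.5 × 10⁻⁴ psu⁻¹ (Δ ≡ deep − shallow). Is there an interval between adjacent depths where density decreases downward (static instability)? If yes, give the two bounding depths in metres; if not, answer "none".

Evaluate Δρ/ρ₀ = −αΔT + βΔS across each adjacent pair:
  29–64 m: −αΔT+βΔS = −(1.6 × 10⁻⁴)(-8.7)+(7.5 × 10⁻⁴)(+0.81) = 2.0 × 10⁻³ → stable
  64–95 m: −αΔT+βΔS = −(1.6 × 10⁻⁴)(-1.1)+(7.5 × 10⁻⁴)(-1.61) = -1.0 × 10⁻³ → UNSTABLE
  95–161 m: −αΔT+βΔS = −(1.6 × 10⁻⁴)(-1.3)+(7.5 × 10⁻⁴)(-0.14) = 1.0 × 10⁻⁴ → stable
The 64–95 m interval has Δρ < 0: lighter water underlies denser water.

64–95 m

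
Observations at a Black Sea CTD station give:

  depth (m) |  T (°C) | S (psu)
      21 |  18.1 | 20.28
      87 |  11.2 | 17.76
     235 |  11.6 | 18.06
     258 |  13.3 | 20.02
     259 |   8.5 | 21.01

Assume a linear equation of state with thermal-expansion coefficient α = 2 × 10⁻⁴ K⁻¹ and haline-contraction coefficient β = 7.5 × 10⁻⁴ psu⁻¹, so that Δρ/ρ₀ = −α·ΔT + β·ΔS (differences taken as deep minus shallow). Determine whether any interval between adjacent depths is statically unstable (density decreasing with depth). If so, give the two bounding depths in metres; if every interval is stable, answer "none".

21–87 m

Evaluate Δρ/ρ₀ = −αΔT + βΔS across each adjacent pair:
  21–87 m: −αΔT+βΔS = −(2 × 10⁻⁴)(-6.9)+(7.5 × 10⁻⁴)(-2.52) = -5.1 × 10⁻⁴ → UNSTABLE
  87–235 m: −αΔT+βΔS = −(2 × 10⁻⁴)(+0.4)+(7.5 × 10⁻⁴)(+0.30) = 1.5 × 10⁻⁴ → stable
  235–258 m: −αΔT+βΔS = −(2 × 10⁻⁴)(+1.7)+(7.5 × 10⁻⁴)(+1.96) = 1.1 × 10⁻³ → stable
  258–259 m: −αΔT+βΔS = −(2 × 10⁻⁴)(-4.8)+(7.5 × 10⁻⁴)(+0.99) = 1.7 × 10⁻³ → stable
The 21–87 m interval has Δρ < 0: lighter water underlies denser water.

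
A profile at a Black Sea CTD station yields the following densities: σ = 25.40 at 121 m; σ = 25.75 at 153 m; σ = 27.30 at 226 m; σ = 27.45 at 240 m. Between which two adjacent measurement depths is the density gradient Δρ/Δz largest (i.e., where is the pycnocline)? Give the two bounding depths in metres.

Compute the density gradient over each adjacent pair:
  121–153 m: Δρ/Δz = 0.35/32 = 0.011 kg m⁻⁴
  153–226 m: Δρ/Δz = 1.55/73 = 0.021 kg m⁻⁴
  226–240 m: Δρ/Δz = 0.15/14 = 0.011 kg m⁻⁴
The largest gradient is in the 153–226 m interval — the pycnocline.

153–226 m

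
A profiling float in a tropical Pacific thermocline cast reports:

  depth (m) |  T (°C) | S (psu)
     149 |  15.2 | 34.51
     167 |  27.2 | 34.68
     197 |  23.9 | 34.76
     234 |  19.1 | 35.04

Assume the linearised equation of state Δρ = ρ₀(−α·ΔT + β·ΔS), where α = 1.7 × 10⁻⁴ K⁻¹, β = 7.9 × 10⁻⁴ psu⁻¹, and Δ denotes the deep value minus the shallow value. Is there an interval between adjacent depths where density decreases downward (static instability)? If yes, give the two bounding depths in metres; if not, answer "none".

149–167 m

Evaluate Δρ/ρ₀ = −αΔT + βΔS across each adjacent pair:
  149–167 m: −αΔT+βΔS = −(1.7 × 10⁻⁴)(+12.0)+(7.9 × 10⁻⁴)(+0.17) = -1.9 × 10⁻³ → UNSTABLE
  167–197 m: −αΔT+βΔS = −(1.7 × 10⁻⁴)(-3.3)+(7.9 × 10⁻⁴)(+0.08) = 6.2 × 10⁻⁴ → stable
  197–234 m: −αΔT+βΔS = −(1.7 × 10⁻⁴)(-4.8)+(7.9 × 10⁻⁴)(+0.28) = 1.0 × 10⁻³ → stable
The 149–167 m interval has Δρ < 0: lighter water underlies denser water.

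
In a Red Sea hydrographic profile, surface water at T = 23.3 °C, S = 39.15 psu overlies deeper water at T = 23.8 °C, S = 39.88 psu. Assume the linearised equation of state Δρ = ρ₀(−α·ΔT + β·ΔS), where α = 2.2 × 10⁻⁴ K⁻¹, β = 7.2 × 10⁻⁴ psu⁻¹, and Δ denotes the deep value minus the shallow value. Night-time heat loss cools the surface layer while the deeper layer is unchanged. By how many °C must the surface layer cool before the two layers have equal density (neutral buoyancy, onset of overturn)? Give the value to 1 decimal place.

1.9 °C

Neutral buoyancy requires Δρ = 0, i.e. −α(T_deep − T_surf′) + β(S_deep − S_surf) = 0.
T_surf′ = T_deep − (β/α)·ΔS = 23.8 − (7.2 × 10⁻⁴/2.2 × 10⁻⁴)·(+0.73) = 21.411 °C.
Cooling required: 23.3 − (21.411) = 1.889 °C.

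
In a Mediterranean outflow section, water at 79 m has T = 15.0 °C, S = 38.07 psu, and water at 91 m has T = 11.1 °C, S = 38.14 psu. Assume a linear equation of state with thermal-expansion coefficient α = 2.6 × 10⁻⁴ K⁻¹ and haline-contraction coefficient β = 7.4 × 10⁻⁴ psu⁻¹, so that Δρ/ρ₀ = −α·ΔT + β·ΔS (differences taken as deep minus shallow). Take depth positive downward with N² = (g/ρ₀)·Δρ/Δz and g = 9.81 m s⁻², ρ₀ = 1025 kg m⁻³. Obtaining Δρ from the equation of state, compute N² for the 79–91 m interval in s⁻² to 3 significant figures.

8.71 × 10⁻⁴ s⁻²

ΔT = -3.9 K, ΔS = +0.07 psu (deep − shallow).
Δρ/ρ₀ = −αΔT + βΔS = 1.014 × 10⁻³ + 5.18 × 10⁻⁵ = 1.0658 × 10⁻³, so Δρ ≈ 1.092 kg m⁻³.
N² = (g/ρ₀)·Δρ/Δz = g·(Δρ/ρ₀)/Δz = 9.81 × 1.0658 × 10⁻³ / 12 = 8.7129 × 10⁻⁴ s⁻² ≈ 8.71 × 10⁻⁴ s⁻².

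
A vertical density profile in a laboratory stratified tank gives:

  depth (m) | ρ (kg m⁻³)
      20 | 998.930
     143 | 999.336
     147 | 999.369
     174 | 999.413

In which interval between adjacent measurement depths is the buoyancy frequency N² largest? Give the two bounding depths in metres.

Compute the density gradient over each adjacent pair:
  20–143 m: Δρ/Δz = 0.406/123 = 3.3 × 10⁻³ kg m⁻⁴
  143–147 m: Δρ/Δz = 0.033/4 = 8.3 × 10⁻³ kg m⁻⁴
  147–174 m: Δρ/Δz = 0.044/27 = 1.6 × 10⁻³ kg m⁻⁴
The largest gradient is in the 143–147 m interval — the pycnocline.

143–147 m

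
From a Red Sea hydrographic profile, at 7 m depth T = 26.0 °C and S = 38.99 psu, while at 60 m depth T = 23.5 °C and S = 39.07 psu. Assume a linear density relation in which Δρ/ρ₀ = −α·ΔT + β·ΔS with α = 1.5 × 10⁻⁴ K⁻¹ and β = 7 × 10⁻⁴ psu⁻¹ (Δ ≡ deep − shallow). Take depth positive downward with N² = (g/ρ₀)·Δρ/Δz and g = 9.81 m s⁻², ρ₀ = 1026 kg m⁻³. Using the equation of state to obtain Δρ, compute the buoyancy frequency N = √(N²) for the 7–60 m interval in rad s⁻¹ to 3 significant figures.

8.93 × 10⁻³ rad s⁻¹

ΔT = -2.5 K, ΔS = +0.08 psu (deep − shallow).
Δρ/ρ₀ = −αΔT + βΔS = 3.75 × 10⁻⁴ + 5.60 × 10⁻⁵ = 4.31 × 10⁻⁴, so Δρ ≈ 0.4422 kg m⁻³.
N² = (g/ρ₀)·Δρ/Δz = g·(Δρ/ρ₀)/Δz = 9.81 × 4.31 × 10⁻⁴ / 53 = 7.9776 × 10⁻⁵ s⁻².
N = √(7.9776 × 10⁻⁵) = 8.9317 × 10⁻³ rad s⁻¹ ≈ 8.93 × 10⁻³ rad s⁻¹.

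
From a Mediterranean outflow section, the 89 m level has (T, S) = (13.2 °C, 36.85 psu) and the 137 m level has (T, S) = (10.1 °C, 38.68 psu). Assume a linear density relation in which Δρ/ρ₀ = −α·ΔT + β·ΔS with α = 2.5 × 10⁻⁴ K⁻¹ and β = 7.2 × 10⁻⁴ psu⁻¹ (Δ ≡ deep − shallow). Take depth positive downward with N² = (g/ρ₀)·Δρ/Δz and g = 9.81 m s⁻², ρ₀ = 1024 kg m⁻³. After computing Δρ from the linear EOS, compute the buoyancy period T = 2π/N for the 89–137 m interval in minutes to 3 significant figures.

ΔT = -3.1 K, ΔS = +1.83 psu (deep − shallow).
Δρ/ρ₀ = −αΔT + βΔS = 7.75 × 10⁻⁴ + 1.3176 × 10⁻³ = 2.0926 × 10⁻³, so Δρ ≈ 2.143 kg m⁻³.
N² = (g/ρ₀)·Δρ/Δz = g·(Δρ/ρ₀)/Δz = 9.81 × 2.0926 × 10⁻³ / 48 = 4.2768 × 10⁻⁴ s⁻².
N = √(4.2768 × 10⁻⁴) = 0.020680 rad s⁻¹ → T = 2π/N = 303.83 s = 5.0638 min ≈ 5.06 min.

5.06 min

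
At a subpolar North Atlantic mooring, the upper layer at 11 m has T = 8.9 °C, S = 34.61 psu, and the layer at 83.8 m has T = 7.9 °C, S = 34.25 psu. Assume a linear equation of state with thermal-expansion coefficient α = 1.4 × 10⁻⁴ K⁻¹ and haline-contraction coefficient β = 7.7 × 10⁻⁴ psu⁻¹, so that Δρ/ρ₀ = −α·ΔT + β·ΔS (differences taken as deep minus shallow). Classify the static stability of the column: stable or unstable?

unstable

ΔT = 7.9 − 8.9 = -1.0 K and ΔS = 34.25 − 34.61 = -0.36 psu (deep − shallow).
−αΔT = 1.40 × 10⁻⁴; βΔS = -2.772 × 10⁻⁴; sum Δρ/ρ₀ = -1.372 × 10⁻⁴.
Δρ/ρ₀ < 0, so Δρ < 0: deeper water is lighter → statically unstable; the column would overturn.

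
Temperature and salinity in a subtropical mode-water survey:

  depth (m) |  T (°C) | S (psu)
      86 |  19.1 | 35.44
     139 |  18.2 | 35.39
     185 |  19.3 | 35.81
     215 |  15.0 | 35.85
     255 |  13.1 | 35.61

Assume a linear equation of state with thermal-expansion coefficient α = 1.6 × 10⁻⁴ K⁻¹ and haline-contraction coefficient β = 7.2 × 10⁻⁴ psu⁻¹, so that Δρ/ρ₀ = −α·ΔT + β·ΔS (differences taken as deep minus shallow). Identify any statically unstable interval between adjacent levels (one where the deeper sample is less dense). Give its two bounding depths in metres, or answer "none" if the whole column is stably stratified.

Evaluate Δρ/ρ₀ = −αΔT + βΔS across each adjacent pair:
  86–139 m: −αΔT+βΔS = −(1.6 × 10⁻⁴)(-0.9)+(7.2 × 10⁻⁴)(-0.05) = 1.1 × 10⁻⁴ → stable
  139–185 m: −αΔT+βΔS = −(1.6 × 10⁻⁴)(+1.1)+(7.2 × 10⁻⁴)(+0.42) = 1.3 × 10⁻⁴ → stable
  185–215 m: −αΔT+βΔS = −(1.6 × 10⁻⁴)(-4.3)+(7.2 × 10⁻⁴)(+0.04) = 7.2 × 10⁻⁴ → stable
  215–255 m: −αΔT+βΔS = −(1.6 × 10⁻⁴)(-1.9)+(7.2 × 10⁻⁴)(-0.24) = 1.3 × 10⁻⁴ → stable
Every interval has Δρ > 0: the column is stably stratified throughout.

none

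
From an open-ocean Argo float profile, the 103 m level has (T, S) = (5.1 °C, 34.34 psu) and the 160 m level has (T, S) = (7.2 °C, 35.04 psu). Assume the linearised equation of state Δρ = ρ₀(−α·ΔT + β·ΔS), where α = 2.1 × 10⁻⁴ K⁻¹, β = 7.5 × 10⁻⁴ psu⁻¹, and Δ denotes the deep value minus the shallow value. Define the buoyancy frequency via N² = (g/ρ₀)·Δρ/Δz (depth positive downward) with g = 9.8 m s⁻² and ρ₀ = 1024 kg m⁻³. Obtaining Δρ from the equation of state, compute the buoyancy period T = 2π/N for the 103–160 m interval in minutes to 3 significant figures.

27.6 min

ΔT = +2.1 K, ΔS = +0.70 psu (deep − shallow).
Δρ/ρ₀ = −αΔT + βΔS = -4.41 × 10⁻⁴ + 5.25 × 10⁻⁴ = 8.40 × 10⁻⁵, so Δρ ≈ 0.08602 kg m⁻³.
N² = (g/ρ₀)·Δρ/Δz = g·(Δρ/ρ₀)/Δz = 9.8 × 8.40 × 10⁻⁵ / 57 = 1.4442 × 10⁻⁵ s⁻².
N = √(1.4442 × 10⁻⁵) = 3.8003 × 10⁻³ rad s⁻¹ → T = 2π/N = 1.6533 × 10³ s = 27.555 min ≈ 27.6 min.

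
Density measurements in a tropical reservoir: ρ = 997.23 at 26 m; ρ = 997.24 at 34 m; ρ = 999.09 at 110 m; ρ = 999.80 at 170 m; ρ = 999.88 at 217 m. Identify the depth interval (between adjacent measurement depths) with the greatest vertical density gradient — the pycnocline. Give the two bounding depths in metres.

34–110 m

Compute the density gradient over each adjacent pair:
  26–34 m: Δρ/Δz = 0.01/8 = 1.3 × 10⁻³ kg m⁻⁴
  34–110 m: Δρ/Δz = 1.85/76 = 0.024 kg m⁻⁴
  110–170 m: Δρ/Δz = 0.71/60 = 0.012 kg m⁻⁴
  170–217 m: Δρ/Δz = 0.08/47 = 1.7 × 10⁻³ kg m⁻⁴
The largest gradient is in the 34–110 m interval — the pycnocline.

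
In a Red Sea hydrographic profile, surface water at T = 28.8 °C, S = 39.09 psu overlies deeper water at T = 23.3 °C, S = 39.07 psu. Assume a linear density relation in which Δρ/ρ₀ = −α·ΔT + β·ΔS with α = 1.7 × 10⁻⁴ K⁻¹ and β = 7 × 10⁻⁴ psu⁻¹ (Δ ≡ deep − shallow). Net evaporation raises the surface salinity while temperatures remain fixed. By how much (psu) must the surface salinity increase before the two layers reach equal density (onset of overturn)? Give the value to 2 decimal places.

Neutral buoyancy requires −α(T_deep − T_surf) + β(S_deep − S_surf′) = 0.
S_surf′ = S_deep − (α/β)·ΔT = 39.07 − (1.7 × 10⁻⁴/7 × 10⁻⁴)·(-5.5) = 40.4057 psu.
Increase required: 40.4057 − 39.09 = 1.3157 psu.

1.32 psu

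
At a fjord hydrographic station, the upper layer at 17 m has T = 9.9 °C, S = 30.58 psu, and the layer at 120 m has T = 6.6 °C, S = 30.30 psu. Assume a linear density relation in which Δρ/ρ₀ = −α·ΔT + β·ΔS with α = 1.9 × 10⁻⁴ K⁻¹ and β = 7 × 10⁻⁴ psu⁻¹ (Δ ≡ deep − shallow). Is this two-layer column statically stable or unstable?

ΔT = 6.6 − 9.9 = -3.3 K and ΔS = 30.30 − 30.58 = -0.28 psu (deep − shallow).
−αΔT = 6.27 × 10⁻⁴; βΔS = -1.96 × 10⁻⁴; sum Δρ/ρ₀ = 4.31 × 10⁻⁴.
Δρ/ρ₀ > 0, so Δρ > 0: deeper water is denser → statically stable.

stable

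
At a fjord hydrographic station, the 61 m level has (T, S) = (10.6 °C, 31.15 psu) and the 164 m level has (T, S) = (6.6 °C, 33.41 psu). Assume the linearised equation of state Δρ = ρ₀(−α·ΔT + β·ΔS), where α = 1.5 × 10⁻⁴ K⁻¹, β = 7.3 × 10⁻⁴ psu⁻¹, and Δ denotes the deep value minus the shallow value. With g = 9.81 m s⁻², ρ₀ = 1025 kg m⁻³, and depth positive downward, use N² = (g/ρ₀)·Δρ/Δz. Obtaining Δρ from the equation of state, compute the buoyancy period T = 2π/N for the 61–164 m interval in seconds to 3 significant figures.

ΔT = -4.0 K, ΔS = +2.26 psu (deep − shallow).
Δρ/ρ₀ = −αΔT + βΔS = 6.00 × 10⁻⁴ + 1.6498 × 10⁻³ = 2.2498 × 10⁻³, so Δρ ≈ 2.306 kg m⁻³.
N² = (g/ρ₀)·Δρ/Δz = g·(Δρ/ρ₀)/Δz = 9.81 × 2.2498 × 10⁻³ / 103 = 2.1428 × 10⁻⁴ s⁻².
N = √(2.1428 × 10⁻⁴) = 0.014638 rad s⁻¹ → T = 2π/N = 429.24 s ≈ 429 s.

429 s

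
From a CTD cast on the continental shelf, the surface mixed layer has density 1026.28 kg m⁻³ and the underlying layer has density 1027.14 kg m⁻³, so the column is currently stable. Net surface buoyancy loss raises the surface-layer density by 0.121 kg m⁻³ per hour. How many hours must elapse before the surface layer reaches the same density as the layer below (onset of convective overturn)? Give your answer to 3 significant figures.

Density deficit of the surface layer: 1027.14 − 1026.28 = 0.86 kg m⁻³.
Required change = 0.86 / 0.121 = 7.11 hours.

7.11 hours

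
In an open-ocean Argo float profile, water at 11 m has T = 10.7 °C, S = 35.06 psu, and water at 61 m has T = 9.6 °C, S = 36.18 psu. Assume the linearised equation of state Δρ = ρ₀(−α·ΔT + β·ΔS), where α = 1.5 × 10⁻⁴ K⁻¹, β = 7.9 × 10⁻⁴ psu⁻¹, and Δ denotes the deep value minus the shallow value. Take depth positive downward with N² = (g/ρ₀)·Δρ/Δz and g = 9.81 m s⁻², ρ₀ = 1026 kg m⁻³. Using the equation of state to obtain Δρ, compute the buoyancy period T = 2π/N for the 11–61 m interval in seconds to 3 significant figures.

438 s

ΔT = -1.1 K, ΔS = +1.12 psu (deep − shallow).
Δρ/ρ₀ = −αΔT + βΔS = 1.65 × 10⁻⁴ + 8.848 × 10⁻⁴ = 1.0498 × 10⁻³, so Δρ ≈ 1.077 kg m⁻³.
N² = (g/ρ₀)·Δρ/Δz = g·(Δρ/ρ₀)/Δz = 9.81 × 1.0498 × 10⁻³ / 50 = 2.0597 × 10⁻⁴ s⁻².
N = √(2.0597 × 10⁻⁴) = 0.014352 rad s⁻¹ → T = 2π/N = 437.79 s ≈ 438 s.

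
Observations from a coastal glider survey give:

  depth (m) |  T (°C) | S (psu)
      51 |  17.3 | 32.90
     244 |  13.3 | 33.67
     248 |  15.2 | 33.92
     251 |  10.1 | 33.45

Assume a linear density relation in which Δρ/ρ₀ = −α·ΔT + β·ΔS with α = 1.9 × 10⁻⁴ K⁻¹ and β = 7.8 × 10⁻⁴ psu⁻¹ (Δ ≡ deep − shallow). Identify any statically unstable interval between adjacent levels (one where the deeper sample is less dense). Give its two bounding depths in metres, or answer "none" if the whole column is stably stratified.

244–248 m

Evaluate Δρ/ρ₀ = −αΔT + βΔS across each adjacent pair:
  51–244 m: −αΔT+βΔS = −(1.9 × 10⁻⁴)(-4.0)+(7.8 × 10⁻⁴)(+0.77) = 1.4 × 10⁻³ → stable
  244–248 m: −αΔT+βΔS = −(1.9 × 10⁻⁴)(+1.9)+(7.8 × 10⁻⁴)(+0.25) = -1.7 × 10⁻⁴ → UNSTABLE
  248–251 m: −αΔT+βΔS = −(1.9 × 10⁻⁴)(-5.1)+(7.8 × 10⁻⁴)(-0.47) = 6.0 × 10⁻⁴ → stable
The 244–248 m interval has Δρ < 0: lighter water underlies denser water.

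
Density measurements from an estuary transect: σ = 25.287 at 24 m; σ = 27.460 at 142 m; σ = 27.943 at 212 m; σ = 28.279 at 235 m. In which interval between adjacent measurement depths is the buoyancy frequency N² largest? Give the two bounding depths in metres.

Compute the density gradient over each adjacent pair:
  24–142 m: Δρ/Δz = 2.173/118 = 0.018 kg m⁻⁴
  142–212 m: Δρ/Δz = 0.483/70 = 6.9 × 10⁻³ kg m⁻⁴
  212–235 m: Δρ/Δz = 0.336/23 = 0.015 kg m⁻⁴
The largest gradient is in the 24–142 m interval — the pycnocline.

24–142 m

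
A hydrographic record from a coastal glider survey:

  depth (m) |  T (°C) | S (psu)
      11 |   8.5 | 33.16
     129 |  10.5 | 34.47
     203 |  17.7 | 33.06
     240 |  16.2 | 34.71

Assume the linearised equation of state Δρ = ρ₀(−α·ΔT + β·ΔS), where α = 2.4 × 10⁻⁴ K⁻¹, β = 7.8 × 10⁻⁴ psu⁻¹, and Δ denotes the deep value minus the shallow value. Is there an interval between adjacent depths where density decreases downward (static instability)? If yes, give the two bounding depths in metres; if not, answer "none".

129–203 m

Evaluate Δρ/ρ₀ = −αΔT + βΔS across each adjacent pair:
  11–129 m: −αΔT+βΔS = −(2.4 × 10⁻⁴)(+2.0)+(7.8 × 10⁻⁴)(+1.31) = 5.4 × 10⁻⁴ → stable
  129–203 m: −αΔT+βΔS = −(2.4 × 10⁻⁴)(+7.2)+(7.8 × 10⁻⁴)(-1.41) = -2.8 × 10⁻³ → UNSTABLE
  203–240 m: −αΔT+βΔS = −(2.4 × 10⁻⁴)(-1.5)+(7.8 × 10⁻⁴)(+1.65) = 1.6 × 10⁻³ → stable
The 129–203 m interval has Δρ < 0: lighter water underlies denser water.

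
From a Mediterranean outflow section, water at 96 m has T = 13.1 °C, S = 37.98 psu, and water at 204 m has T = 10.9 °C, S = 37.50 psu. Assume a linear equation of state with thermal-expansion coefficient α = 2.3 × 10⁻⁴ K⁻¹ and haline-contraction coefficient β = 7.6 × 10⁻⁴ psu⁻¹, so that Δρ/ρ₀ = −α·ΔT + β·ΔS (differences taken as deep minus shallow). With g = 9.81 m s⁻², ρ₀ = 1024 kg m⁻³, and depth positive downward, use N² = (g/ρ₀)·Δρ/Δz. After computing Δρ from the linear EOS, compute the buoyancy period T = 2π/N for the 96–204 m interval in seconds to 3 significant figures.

1.75 × 10³ s

ΔT = -2.2 K, ΔS = -0.48 psu (deep − shallow).
Δρ/ρ₀ = −αΔT + βΔS = 5.06 × 10⁻⁴ − 3.648 × 10⁻⁴ = 1.412 × 10⁻⁴, so Δρ ≈ 0.1446 kg m⁻³.
N² = (g/ρ₀)·Δρ/Δz = g·(Δρ/ρ₀)/Δz = 9.81 × 1.412 × 10⁻⁴ / 108 = 1.2826 × 10⁻⁵ s⁻².
N = √(1.2826 × 10⁻⁵) = 3.5813 × 10⁻³ rad s⁻¹ → T = 2π/N = 1.7544 × 10³ s ≈ 1.75 × 10³ s.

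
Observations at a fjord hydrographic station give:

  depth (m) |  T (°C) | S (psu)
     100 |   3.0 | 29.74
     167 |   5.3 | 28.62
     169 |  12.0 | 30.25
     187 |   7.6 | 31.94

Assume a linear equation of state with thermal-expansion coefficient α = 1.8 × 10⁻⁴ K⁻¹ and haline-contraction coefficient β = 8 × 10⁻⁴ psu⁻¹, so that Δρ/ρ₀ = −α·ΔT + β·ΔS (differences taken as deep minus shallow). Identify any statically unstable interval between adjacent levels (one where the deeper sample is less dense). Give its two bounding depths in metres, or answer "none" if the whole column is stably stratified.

Evaluate Δρ/ρ₀ = −αΔT + βΔS across each adjacent pair:
  100–167 m: −αΔT+βΔS = −(1.8 × 10⁻⁴)(+2.3)+(8 × 10⁻⁴)(-1.12) = -1.3 × 10⁻³ → UNSTABLE
  167–169 m: −αΔT+βΔS = −(1.8 × 10⁻⁴)(+6.7)+(8 × 10⁻⁴)(+1.63) = 9.8 × 10⁻⁵ → stable
  169–187 m: −αΔT+βΔS = −(1.8 × 10⁻⁴)(-4.4)+(8 × 10⁻⁴)(+1.69) = 2.1 × 10⁻³ → stable
The 100–167 m interval has Δρ < 0: lighter water underlies denser water.

100–167 m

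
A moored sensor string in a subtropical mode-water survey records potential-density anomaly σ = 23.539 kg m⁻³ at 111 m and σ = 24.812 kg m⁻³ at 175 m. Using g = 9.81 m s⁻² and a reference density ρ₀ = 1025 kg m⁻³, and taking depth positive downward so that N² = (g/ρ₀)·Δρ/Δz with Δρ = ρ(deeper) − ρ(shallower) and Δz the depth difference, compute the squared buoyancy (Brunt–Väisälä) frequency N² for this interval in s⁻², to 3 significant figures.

Δρ = 1024.812 − 1023.539 = 1.273 kg m⁻³ over Δz = 175 − 111 = 64 m.
N² = (9.81/1025) × (1.273/64) = 1.9037 × 10⁻⁴ s⁻² ≈ 1.90 × 10⁻⁴ s⁻².

1.90 × 10⁻⁴ s⁻²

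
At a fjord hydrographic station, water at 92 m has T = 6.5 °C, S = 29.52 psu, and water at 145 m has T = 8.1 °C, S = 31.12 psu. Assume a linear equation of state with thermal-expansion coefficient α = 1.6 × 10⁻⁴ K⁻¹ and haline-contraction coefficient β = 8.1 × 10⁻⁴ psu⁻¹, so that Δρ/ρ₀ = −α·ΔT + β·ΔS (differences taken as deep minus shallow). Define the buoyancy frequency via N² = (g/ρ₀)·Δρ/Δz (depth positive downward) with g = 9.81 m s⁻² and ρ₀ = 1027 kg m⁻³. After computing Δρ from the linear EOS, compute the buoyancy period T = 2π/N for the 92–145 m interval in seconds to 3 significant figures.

ΔT = +1.6 K, ΔS = +1.60 psu (deep − shallow).
Δρ/ρ₀ = −αΔT + βΔS = -2.56 × 10⁻⁴ + 1.296 × 10⁻³ = 1.04 × 10⁻³, so Δρ ≈ 1.068 kg m⁻³.
N² = (g/ρ₀)·Δρ/Δz = g·(Δρ/ρ₀)/Δz = 9.81 × 1.04 × 10⁻³ / 53 = 1.9250 × 10⁻⁴ s⁻².
N = √(1.9250 × 10⁻⁴) = 0.013874 rad s⁻¹ → T = 2π/N = 452.87 s ≈ 453 s.

453 s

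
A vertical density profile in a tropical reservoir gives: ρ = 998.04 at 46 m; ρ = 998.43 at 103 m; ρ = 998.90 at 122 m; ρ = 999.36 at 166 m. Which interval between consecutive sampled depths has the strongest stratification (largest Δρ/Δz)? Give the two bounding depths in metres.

103–122 m

Compute the density gradient over each adjacent pair:
  46–103 m: Δρ/Δz = 0.39/57 = 6.8 × 10⁻³ kg m⁻⁴
  103–122 m: Δρ/Δz = 0.47/19 = 0.025 kg m⁻⁴
  122–166 m: Δρ/Δz = 0.46/44 = 0.010 kg m⁻⁴
The largest gradient is in the 103–122 m interval — the pycnocline.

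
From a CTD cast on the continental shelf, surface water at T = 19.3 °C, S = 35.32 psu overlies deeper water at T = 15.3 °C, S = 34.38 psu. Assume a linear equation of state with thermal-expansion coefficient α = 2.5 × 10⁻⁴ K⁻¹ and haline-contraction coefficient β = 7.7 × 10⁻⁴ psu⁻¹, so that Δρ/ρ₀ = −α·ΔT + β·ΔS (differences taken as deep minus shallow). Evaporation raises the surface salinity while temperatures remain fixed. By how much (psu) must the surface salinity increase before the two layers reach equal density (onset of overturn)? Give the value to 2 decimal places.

0.36 psu

Neutral buoyancy requires −α(T_deep − T_surf) + β(S_deep − S_surf′) = 0.
S_surf′ = S_deep − (α/β)·ΔT = 34.38 − (2.5 × 10⁻⁴/7.7 × 10⁻⁴)·(-4.0) = 35.6787 psu.
Increase required: 35.6787 − 35.32 = 0.3587 psu.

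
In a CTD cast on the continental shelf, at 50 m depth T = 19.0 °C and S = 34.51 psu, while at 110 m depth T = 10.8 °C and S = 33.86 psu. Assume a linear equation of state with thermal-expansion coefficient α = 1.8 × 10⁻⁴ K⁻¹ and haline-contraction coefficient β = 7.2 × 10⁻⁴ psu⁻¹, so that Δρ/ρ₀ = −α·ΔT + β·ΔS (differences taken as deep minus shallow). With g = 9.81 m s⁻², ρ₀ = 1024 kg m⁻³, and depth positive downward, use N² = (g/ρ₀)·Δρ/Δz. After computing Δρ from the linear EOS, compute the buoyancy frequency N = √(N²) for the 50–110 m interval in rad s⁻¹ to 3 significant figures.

ΔT = -8.2 K, ΔS = -0.65 psu (deep − shallow).
Δρ/ρ₀ = −αΔT + βΔS = 1.476 × 10⁻³ − 4.68 × 10⁻⁴ = 1.008 × 10⁻³, so Δρ ≈ 1.032 kg m⁻³.
N² = (g/ρ₀)·Δρ/Δz = g·(Δρ/ρ₀)/Δz = 9.81 × 1.008 × 10⁻³ / 60 = 1.6481 × 10⁻⁴ s⁻².
N = √(1.6481 × 10⁻⁴) = 0.012838 rad s⁻¹ ≈ 0.0128 rad s⁻¹.

0.0128 rad s⁻¹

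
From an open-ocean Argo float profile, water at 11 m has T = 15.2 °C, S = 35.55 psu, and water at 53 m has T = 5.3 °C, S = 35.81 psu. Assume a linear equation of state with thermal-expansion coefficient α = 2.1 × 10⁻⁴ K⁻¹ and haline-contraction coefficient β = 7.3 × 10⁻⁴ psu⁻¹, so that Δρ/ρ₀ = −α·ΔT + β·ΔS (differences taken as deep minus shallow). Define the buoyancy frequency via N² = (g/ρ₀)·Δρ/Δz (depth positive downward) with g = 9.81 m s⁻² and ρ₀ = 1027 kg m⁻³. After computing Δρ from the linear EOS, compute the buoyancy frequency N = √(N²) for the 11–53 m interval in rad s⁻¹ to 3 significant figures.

0.0230 rad s⁻¹

ΔT = -9.9 K, ΔS = +0.26 psu (deep − shallow).
Δρ/ρ₀ = −αΔT + βΔS = 2.079 × 10⁻³ + 1.898 × 10⁻⁴ = 2.2688 × 10⁻³, so Δρ ≈ 2.330 kg m⁻³.
N² = (g/ρ₀)·Δρ/Δz = g·(Δρ/ρ₀)/Δz = 9.81 × 2.2688 × 10⁻³ / 42 = 5.2993 × 10⁻⁴ s⁻².
N = √(5.2993 × 10⁻⁴) = 0.023020 rad s⁻¹ ≈ 0.0230 rad s⁻¹.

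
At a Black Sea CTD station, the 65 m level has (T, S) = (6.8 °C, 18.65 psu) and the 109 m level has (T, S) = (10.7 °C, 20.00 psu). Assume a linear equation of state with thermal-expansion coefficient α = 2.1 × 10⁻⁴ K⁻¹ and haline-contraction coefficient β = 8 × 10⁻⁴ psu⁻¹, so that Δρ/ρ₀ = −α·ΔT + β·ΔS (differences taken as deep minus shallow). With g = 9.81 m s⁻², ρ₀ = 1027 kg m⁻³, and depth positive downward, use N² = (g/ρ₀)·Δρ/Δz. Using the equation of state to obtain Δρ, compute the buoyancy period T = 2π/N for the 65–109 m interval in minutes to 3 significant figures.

13.7 min

ΔT = +3.9 K, ΔS = +1.35 psu (deep − shallow).
Δρ/ρ₀ = −αΔT + βΔS = -8.19 × 10⁻⁴ + 1.08 × 10⁻³ = 2.61 × 10⁻⁴, so Δρ ≈ 0.2680 kg m⁻³.
N² = (g/ρ₀)·Δρ/Δz = g·(Δρ/ρ₀)/Δz = 9.81 × 2.61 × 10⁻⁴ / 44 = 5.8191 × 10⁻⁵ s⁻².
N = √(5.8191 × 10⁻⁵) = 7.6283 × 10⁻³ rad s⁻¹ → T = 2π/N = 823.67 s = 13.728 min ≈ 13.7 min.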